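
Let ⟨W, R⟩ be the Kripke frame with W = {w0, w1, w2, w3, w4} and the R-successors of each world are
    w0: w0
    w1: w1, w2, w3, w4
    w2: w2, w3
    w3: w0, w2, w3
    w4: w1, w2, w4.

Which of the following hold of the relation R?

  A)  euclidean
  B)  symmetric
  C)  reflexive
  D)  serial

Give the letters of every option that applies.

(A) not euclidean: w1 R w2 and w1 R w1 but not w2 R w1.
(B) not symmetric: w1 R w2 but not w2 R w1.
(C) reflexive: each world relates to itself.
(D) serial: every world has an R-successor.

C, D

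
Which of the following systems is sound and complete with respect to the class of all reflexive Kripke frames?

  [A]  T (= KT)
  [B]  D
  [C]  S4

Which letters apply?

(A) T (= KT) is determined by exactly this class.
(B) D is determined by the class of serial frames.
(C) S4 is determined by the class of reflexive and transitive frames.

A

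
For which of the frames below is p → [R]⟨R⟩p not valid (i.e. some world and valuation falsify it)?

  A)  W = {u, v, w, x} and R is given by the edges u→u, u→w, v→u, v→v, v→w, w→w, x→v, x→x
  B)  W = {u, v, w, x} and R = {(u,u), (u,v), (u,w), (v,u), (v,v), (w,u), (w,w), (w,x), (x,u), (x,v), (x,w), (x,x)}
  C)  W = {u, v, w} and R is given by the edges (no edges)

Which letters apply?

The schema p → [R]⟨R⟩p is axiom B; it is valid on a frame iff R is symmetric.
(A) R is not symmetric (u R w but not w R u), so the schema fails here.
(B) R is not symmetric (x R u but not u R x), so the schema fails here.
(C) R is symmetric (every R-edge is matched by its reverse), so the schema is valid here.

A, B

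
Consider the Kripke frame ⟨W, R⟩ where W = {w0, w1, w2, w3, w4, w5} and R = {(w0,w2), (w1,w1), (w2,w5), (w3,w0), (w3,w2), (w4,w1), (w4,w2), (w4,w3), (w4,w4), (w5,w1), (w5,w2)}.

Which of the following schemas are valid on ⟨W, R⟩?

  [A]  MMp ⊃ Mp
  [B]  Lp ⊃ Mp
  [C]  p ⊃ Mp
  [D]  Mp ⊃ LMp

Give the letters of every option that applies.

R is not reflexive: not w0 R w0.
R is not transitive: w0 R w2 and w2 R w5 but not w0 R w5.
R is not euclidean: w3 R w2 and w3 R w0 but not w2 R w0.
R is serial: every world has an R-successor.
(A) MMp ⊃ Mp (the dual of axiom 4) characterises the transitive frames. R is not transitive — not valid.
(B) Lp ⊃ Mp (axiom D) characterises the serial frames. R is serial — valid.
(C) the dual of axiom T: valid iff R is reflexive. R is not reflexive — not valid.
(D) Mp ⊃ LMp is axiom 5, which corresponds to the euclidean property. R is not euclidean — not valid.

B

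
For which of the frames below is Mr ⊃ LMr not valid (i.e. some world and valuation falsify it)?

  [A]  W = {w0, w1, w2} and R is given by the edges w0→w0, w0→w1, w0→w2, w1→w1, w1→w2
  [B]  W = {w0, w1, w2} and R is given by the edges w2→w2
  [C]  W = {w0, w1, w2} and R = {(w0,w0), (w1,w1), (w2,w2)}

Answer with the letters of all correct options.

The schema Mr ⊃ LMr is axiom 5; it is valid on a frame iff R is euclidean.
(A) R is not euclidean (w0 R w1 and w0 R w0 but not w1 R w0), so the schema fails here.
(B) R is euclidean (any two R-successors of the same world are R-related), so the schema is valid here.
(C) R is euclidean (any two R-successors of the same world are R-related), so the schema is valid here.

A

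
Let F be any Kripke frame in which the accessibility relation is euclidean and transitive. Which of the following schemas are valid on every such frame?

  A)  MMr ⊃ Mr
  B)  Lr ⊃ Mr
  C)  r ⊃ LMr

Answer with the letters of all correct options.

A

(A) MMr ⊃ Mr is the dual of axiom 4; it is valid on a frame exactly when R is transitive. Every such R is transitive, so valid.
(B) axiom D: valid iff R is serial. Such an R need not be serial — not valid.
(C) axiom B: valid iff R is symmetric. Such an R need not be symmetric — not valid.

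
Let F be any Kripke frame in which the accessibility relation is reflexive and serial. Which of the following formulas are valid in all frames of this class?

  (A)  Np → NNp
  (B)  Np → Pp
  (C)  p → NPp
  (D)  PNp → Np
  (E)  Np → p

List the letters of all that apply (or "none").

(A) Np → NNp (axiom 4) characterises the transitive frames. Such an R need not be transitive — not valid.
(B) axiom D: valid iff R is serial. Every such R is serial — valid.
(C) p → NPp (axiom B) characterises the symmetric frames. Such an R need not be symmetric — not valid.
(D) the dual of axiom 5: valid iff R is euclidean. Such an R need not be euclidean — not valid.
(E) Np → p is axiom T; it is valid on a frame exactly when R is reflexive. Every such R is reflexive, so valid.

B, E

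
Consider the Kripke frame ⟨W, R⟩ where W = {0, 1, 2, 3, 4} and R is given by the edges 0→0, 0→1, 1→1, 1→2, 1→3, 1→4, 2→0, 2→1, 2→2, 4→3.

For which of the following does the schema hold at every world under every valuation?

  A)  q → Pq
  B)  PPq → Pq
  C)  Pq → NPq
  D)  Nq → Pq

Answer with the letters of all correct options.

R is not reflexive: not 3 R 3.
R is not transitive: 0 R 1 and 1 R 2 but not 0 R 2.
R is not euclidean: 0 R 1 and 0 R 0 but not 1 R 0.
R is not serial: 3 has no R-successor.
(A) q → Pq (the dual of axiom T) characterises the reflexive frames. R is not reflexive — not valid.
(B) PPq → Pq is the dual of axiom 4, which corresponds to transitivity. R is not transitive — not valid.
(C) axiom 5: valid iff R is euclidean. R is not euclidean — not valid.
(D) axiom D: valid iff R is serial. R is not serial — not valid.

none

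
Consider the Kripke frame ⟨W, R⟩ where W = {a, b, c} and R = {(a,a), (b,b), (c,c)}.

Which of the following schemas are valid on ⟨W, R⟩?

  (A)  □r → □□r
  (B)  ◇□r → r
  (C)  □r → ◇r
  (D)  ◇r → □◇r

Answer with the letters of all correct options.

R is symmetric: every R-edge is matched by its reverse.
R is transitive: R is closed under composition.
R is euclidean: any two R-successors of the same world are R-related.
R is serial: every world has an R-successor.
(A) □r → □□r is axiom 4, which corresponds to transitivity. R is transitive — valid.
(B) ◇□r → r is the dual of axiom B; it is valid on a frame exactly when R is symmetric. R is symmetric, so valid.
(C) □r → ◇r (axiom D) characterises the serial frames. R is serial — valid.
(D) axiom 5: valid iff R is euclidean. R is euclidean — valid.

A, B, C, D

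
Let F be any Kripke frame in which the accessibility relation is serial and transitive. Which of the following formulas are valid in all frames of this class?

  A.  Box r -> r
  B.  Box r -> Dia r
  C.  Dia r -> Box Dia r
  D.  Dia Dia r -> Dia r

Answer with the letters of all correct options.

(A) Box r -> r (axiom T) characterises the reflexive frames. Such an R need not be reflexive — not valid.
(B) Box r -> Dia r (axiom D) characterises the serial frames. Every such R is serial — valid.
(C) axiom 5: valid iff R is euclidean. Such an R need not be euclidean — not valid.
(D) Dia Dia r -> Dia r (the dual of axiom 4) characterises the transitive frames. Every such R is transitive — valid.

B, D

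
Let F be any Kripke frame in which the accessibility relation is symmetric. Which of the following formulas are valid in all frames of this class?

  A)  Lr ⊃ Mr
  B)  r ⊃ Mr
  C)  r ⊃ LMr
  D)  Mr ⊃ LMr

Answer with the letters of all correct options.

C

(A) Lr ⊃ Mr is axiom D; it is valid on a frame exactly when R is serial. Such an R need not be serial, so not valid.
(B) r ⊃ Mr is the dual of axiom T; it is valid on a frame exactly when R is reflexive. Such an R need not be reflexive, so not valid.
(C) r ⊃ LMr is axiom B, which corresponds to symmetry. Every such R is symmetric — valid.
(D) Mr ⊃ LMr (axiom 5) characterises the euclidean frames. Such an R need not be euclidean — not valid.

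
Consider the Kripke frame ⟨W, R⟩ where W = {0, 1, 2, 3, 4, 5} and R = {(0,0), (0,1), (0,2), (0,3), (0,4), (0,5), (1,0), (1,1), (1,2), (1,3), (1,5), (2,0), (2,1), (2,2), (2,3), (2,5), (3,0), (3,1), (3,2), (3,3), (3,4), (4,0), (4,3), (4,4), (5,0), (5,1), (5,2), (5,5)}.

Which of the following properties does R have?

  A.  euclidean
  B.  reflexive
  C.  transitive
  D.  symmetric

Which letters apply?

(A) not euclidean: 0 R 1 and 0 R 4 but not 1 R 4.
(B) reflexive: each world relates to itself.
(C) not transitive: 1 R 0 and 0 R 4 but not 1 R 4.
(D) symmetric: every R-edge is matched by its reverse.

B, D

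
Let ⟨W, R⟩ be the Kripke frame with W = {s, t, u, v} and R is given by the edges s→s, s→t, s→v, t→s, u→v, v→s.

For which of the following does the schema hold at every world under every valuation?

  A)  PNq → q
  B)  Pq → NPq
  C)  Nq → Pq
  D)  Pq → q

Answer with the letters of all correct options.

C

R is not symmetric: u R v but not v R u.
R is not euclidean: s R t and s R v but not t R v.
R is serial: every world has an R-successor.
R is not a subset of the identity: s R t with s ≠ t.
(A) PNq → q is the dual of axiom B, which corresponds to symmetry. R is not symmetric — not valid.
(B) axiom 5: valid iff R is euclidean. R is not euclidean — not valid.
(C) axiom D: valid iff R is serial. R is serial — valid.
(D) Pq → q (the converse of T) corresponds to R being a subset of the identity. Here R ⊄ identity, so not valid.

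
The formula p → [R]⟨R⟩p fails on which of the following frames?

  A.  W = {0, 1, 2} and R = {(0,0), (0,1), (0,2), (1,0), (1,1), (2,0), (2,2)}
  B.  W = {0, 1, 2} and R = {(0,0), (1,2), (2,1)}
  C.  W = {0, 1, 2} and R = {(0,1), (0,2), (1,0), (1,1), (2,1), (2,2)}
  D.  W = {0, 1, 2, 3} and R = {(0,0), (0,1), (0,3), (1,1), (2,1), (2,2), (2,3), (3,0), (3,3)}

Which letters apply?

C, D

The schema p → [R]⟨R⟩p is axiom B; it is valid on a frame iff R is symmetric.
(A) R is symmetric (every R-edge is matched by its reverse), so the schema is valid here.
(B) R is symmetric (every R-edge is matched by its reverse), so the schema is valid here.
(C) R is not symmetric (0 R 2 but not 2 R 0), so the schema fails here.
(D) R is not symmetric (0 R 1 but not 1 R 0), so the schema fails here.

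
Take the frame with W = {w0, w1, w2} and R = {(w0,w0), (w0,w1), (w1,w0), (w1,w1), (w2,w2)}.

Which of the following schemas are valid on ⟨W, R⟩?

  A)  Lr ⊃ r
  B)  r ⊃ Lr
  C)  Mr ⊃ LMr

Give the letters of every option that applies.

R is reflexive: each world relates to itself.
R is euclidean: any two R-successors of the same world are R-related.
R is not a subset of the identity: w0 R w1 with w0 ≠ w1.
(A) Lr ⊃ r (axiom T) characterises the reflexive frames. R is reflexive — valid.
(B) r ⊃ Lr (equivalent to ◇p→p) corresponds to R being a subset of the identity. Here R ⊄ identity, so not valid.
(C) Mr ⊃ LMr (axiom 5) characterises the euclidean frames. R is euclidean — valid.

A, C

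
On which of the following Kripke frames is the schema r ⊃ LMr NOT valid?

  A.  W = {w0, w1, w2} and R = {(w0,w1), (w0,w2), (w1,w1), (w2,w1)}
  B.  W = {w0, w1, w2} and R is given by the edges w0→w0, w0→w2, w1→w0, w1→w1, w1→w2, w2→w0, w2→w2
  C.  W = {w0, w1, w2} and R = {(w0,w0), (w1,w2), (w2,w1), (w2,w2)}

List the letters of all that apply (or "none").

A, B

The schema r ⊃ LMr is axiom B; it is valid on a frame iff R is symmetric.
(A) R is not symmetric (w0 R w1 but not w1 R w0), so the schema fails here.
(B) R is not symmetric (w1 R w0 but not w0 R w1), so the schema fails here.
(C) R is symmetric (every R-edge is matched by its reverse), so the schema is valid here.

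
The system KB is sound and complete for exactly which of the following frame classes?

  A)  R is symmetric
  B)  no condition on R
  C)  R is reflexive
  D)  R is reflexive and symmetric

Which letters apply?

A

(A) KB is sound and complete for exactly this class.
(B) this class determines K, not KB.
(C) this class determines T (= KT), not KB.
(D) this class determines B (= KTB), not KB.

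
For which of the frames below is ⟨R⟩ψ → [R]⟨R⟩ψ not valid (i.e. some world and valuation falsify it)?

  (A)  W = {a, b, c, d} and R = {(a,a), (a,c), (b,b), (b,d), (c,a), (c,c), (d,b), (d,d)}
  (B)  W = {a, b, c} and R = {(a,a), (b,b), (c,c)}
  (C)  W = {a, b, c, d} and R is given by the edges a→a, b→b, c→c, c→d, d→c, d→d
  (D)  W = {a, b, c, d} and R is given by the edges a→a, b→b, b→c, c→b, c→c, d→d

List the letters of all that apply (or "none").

none

The schema ⟨R⟩ψ → [R]⟨R⟩ψ is axiom 5; it is valid on a frame iff R is euclidean.
(A) R is euclidean (any two R-successors of the same world are R-related), so the schema is valid here.
(B) R is euclidean (any two R-successors of the same world are R-related), so the schema is valid here.
(C) R is euclidean (any two R-successors of the same world are R-related), so the schema is valid here.
(D) R is euclidean (any two R-successors of the same world are R-related), so the schema is valid here.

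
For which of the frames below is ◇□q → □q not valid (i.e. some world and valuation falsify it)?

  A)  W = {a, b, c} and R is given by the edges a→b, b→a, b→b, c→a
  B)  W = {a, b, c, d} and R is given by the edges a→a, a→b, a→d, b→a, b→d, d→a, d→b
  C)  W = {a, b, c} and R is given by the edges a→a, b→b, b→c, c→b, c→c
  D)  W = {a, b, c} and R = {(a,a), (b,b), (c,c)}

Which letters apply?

A, B

The schema ◇□q → □q is the dual of axiom 5; it is valid on a frame iff R is euclidean.
(A) R is not euclidean (b R a and b R a but not a R a), so the schema fails here.
(B) R is not euclidean (a R b and a R b but not b R b), so the schema fails here.
(C) R is euclidean (any two R-successors of the same world are R-related), so the schema is valid here.
(D) R is euclidean (any two R-successors of the same world are R-related), so the schema is valid here.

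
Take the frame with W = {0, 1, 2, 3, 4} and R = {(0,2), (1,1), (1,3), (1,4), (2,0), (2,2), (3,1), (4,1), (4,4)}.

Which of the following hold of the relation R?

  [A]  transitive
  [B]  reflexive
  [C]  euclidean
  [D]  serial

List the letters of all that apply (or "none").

(A) not transitive: 0 R 2 and 2 R 0 but not 0 R 0.
(B) not reflexive: not 0 R 0.
(C) not euclidean: 1 R 3 and 1 R 4 but not 3 R 4.
(D) serial: every world has an R-successor.

D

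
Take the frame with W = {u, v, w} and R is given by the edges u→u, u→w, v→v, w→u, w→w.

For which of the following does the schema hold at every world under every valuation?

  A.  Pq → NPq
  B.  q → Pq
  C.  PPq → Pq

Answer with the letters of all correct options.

R is reflexive: each world relates to itself.
R is transitive: R is closed under composition.
R is euclidean: any two R-successors of the same world are R-related.
(A) Pq → NPq is axiom 5, which corresponds to the euclidean property. R is euclidean — valid.
(B) q → Pq (the dual of axiom T) characterises the reflexive frames. R is reflexive — valid.
(C) PPq → Pq is the dual of axiom 4; it is valid on a frame exactly when R is transitive. R is transitive, so valid.

A, B, C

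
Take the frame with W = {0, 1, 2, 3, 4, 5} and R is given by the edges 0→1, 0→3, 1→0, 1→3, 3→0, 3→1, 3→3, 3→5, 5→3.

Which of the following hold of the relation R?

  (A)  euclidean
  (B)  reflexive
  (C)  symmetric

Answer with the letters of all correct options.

(A) not euclidean: 3 R 0 and 3 R 5 but not 0 R 5.
(B) not reflexive: not 0 R 0.
(C) symmetric: every R-edge is matched by its reverse.

C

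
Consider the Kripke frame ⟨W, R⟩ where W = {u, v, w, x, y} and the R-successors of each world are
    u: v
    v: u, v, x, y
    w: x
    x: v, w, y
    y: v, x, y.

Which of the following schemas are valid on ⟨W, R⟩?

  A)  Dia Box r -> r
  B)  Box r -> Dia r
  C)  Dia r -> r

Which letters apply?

A, B

R is symmetric: every R-edge is matched by its reverse.
R is serial: every world has an R-successor.
R is not a subset of the identity: u R v with u ≠ v.
(A) Dia Box r -> r is the dual of axiom B, which corresponds to symmetry. R is symmetric — valid.
(B) Box r -> Dia r is axiom D; it is valid on a frame exactly when R is serial. R is serial, so valid.
(C) Dia r -> r is valid only on frames where every R-edge is a self-loop. Here R ⊄ identity — not valid.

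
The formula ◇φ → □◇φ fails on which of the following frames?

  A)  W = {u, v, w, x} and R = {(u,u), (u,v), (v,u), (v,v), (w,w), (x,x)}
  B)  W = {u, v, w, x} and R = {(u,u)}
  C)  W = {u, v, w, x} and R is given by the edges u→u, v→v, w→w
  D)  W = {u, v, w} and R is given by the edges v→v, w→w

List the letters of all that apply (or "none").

The schema ◇φ → □◇φ is axiom 5; it is valid on a frame iff R is euclidean.
(A) R is euclidean (any two R-successors of the same world are R-related), so the schema is valid here.
(B) R is euclidean (any two R-successors of the same world are R-related), so the schema is valid here.
(C) R is euclidean (any two R-successors of the same world are R-related), so the schema is valid here.
(D) R is euclidean (any two R-successors of the same world are R-related), so the schema is valid here.

none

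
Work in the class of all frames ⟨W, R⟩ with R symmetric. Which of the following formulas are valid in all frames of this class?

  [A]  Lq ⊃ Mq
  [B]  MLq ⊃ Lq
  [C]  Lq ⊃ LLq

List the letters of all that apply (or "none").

(A) axiom D: valid iff R is serial. Such an R need not be serial — not valid.
(B) MLq ⊃ Lq is the dual of axiom 5, which corresponds to the euclidean property. Such an R need not be euclidean — not valid.
(C) Lq ⊃ LLq is axiom 4, which corresponds to transitivity. Such an R need not be transitive — not valid.

none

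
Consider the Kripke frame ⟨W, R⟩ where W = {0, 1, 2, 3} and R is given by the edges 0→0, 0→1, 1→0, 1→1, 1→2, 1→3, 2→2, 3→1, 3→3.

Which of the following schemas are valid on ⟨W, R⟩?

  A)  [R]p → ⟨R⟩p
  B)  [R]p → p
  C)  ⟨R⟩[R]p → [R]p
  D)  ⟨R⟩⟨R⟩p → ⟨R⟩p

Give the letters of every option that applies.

R is reflexive: each world relates to itself.
R is not transitive: 0 R 1 and 1 R 2 but not 0 R 2.
R is not euclidean: 1 R 0 and 1 R 2 but not 0 R 2.
R is serial: every world has an R-successor.
(A) axiom D: valid iff R is serial. R is serial — valid.
(B) axiom T: valid iff R is reflexive. R is reflexive — valid.
(C) ⟨R⟩[R]p → [R]p (the dual of axiom 5) characterises the euclidean frames. R is not euclidean — not valid.
(D) ⟨R⟩⟨R⟩p → ⟨R⟩p is the dual of axiom 4, which corresponds to transitivity. R is not transitive — not valid.

A, B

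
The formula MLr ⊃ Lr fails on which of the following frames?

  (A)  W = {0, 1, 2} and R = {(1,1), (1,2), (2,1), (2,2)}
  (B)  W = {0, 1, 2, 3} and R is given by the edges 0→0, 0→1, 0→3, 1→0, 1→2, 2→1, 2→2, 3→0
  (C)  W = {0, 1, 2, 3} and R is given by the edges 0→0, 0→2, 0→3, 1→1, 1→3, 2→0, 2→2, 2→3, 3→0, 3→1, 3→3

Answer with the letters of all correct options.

The schema MLr ⊃ Lr is the dual of axiom 5; it is valid on a frame iff R is euclidean.
(A) R is euclidean (any two R-successors of the same world are R-related), so the schema is valid here.
(B) R is not euclidean (0 R 1 and 0 R 3 but not 1 R 3), so the schema fails here.
(C) R is not euclidean (0 R 3 and 0 R 2 but not 3 R 2), so the schema fails here.

B, C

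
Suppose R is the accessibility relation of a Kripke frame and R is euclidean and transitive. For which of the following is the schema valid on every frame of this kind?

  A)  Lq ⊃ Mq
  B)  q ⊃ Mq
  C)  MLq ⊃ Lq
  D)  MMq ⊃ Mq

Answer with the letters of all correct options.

C, D

(A) Lq ⊃ Mq (axiom D) characterises the serial frames. Such an R need not be serial — not valid.
(B) q ⊃ Mq (the dual of axiom T) characterises the reflexive frames. Such an R need not be reflexive — not valid.
(C) MLq ⊃ Lq is the dual of axiom 5; it is valid on a frame exactly when R is euclidean. Every such R is euclidean, so valid.
(D) MMq ⊃ Mq is the dual of axiom 4; it is valid on a frame exactly when R is transitive. Every such R is transitive, so valid.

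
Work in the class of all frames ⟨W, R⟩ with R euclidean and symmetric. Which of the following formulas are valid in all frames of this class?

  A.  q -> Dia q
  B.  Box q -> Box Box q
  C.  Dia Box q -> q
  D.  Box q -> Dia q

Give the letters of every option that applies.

B, C

A symmetric euclidean relation is transitive (uRv and vRw give vRu by symmetry, then uRw by the euclidean condition, applied at v).
(A) q -> Dia q (the dual of axiom T) characterises the reflexive frames. Such an R need not be reflexive — not valid.
(B) Box q -> Box Box q is axiom 4; it is valid on a frame exactly when R is transitive. Every such R is transitive, so valid.
(C) Dia Box q -> q is the dual of axiom B; it is valid on a frame exactly when R is symmetric. Every such R is symmetric, so valid.
(D) Box q -> Dia q (axiom D) characterises the serial frames. Such an R need not be serial — not valid.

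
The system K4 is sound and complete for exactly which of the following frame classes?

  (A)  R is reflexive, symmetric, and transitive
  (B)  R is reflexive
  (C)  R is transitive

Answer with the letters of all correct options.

C

(A) this class determines S5, not K4.
(B) this class determines T (= KT), not K4.
(C) K4 is sound and complete for exactly this class.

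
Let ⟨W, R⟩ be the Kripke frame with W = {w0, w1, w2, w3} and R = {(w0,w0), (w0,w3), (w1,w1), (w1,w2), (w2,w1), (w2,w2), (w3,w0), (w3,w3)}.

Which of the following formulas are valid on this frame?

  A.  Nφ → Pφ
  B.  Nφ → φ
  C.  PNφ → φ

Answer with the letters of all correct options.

A, B, C

R is reflexive: each world relates to itself.
R is symmetric: every R-edge is matched by its reverse.
R is serial: every world has an R-successor.
(A) axiom D: valid iff R is serial. R is serial — valid.
(B) Nφ → φ is axiom T; it is valid on a frame exactly when R is reflexive. R is reflexive, so valid.
(C) the dual of axiom B: valid iff R is symmetric. R is symmetric — valid.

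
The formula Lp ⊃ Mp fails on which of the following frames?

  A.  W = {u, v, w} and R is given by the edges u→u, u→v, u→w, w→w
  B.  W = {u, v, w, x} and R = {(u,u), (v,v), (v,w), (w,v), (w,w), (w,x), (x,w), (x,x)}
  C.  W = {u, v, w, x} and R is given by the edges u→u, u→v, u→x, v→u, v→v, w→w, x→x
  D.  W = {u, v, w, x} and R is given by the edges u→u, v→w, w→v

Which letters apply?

A, D

The schema Lp ⊃ Mp is axiom D; it is valid on a frame iff R is serial.
(A) R is not serial (v has no R-successor), so the schema fails here.
(B) R is serial (every world has an R-successor), so the schema is valid here.
(C) R is serial (every world has an R-successor), so the schema is valid here.
(D) R is not serial (x has no R-successor), so the schema fails here.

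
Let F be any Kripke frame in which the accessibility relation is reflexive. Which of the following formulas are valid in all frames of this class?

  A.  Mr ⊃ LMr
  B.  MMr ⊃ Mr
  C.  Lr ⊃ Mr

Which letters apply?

C

A reflexive relation is serial.
(A) axiom 5: valid iff R is euclidean. Such an R need not be euclidean — not valid.
(B) MMr ⊃ Mr (the dual of axiom 4) characterises the transitive frames. Such an R need not be transitive — not valid.
(C) Lr ⊃ Mr (axiom D) characterises the serial frames. Every such R is serial — valid.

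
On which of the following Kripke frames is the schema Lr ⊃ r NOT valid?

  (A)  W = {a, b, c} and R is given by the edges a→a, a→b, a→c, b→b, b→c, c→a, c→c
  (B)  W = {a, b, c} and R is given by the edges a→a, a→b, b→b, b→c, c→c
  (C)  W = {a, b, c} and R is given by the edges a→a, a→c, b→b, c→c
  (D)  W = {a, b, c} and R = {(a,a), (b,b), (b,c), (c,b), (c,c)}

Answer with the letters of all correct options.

none

The schema Lr ⊃ r is axiom T; it is valid on a frame iff R is reflexive.
(A) R is reflexive (each world relates to itself), so the schema is valid here.
(B) R is reflexive (each world relates to itself), so the schema is valid here.
(C) R is reflexive (each world relates to itself), so the schema is valid here.
(D) R is reflexive (each world relates to itself), so the schema is valid here.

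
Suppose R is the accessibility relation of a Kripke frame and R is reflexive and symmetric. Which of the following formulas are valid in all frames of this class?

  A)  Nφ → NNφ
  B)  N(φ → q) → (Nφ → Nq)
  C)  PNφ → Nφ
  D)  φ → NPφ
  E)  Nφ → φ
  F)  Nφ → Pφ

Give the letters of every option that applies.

B, D, E, F

Reflexive relations are serial.
(A) Nφ → NNφ (axiom 4) characterises the transitive frames. Such an R need not be transitive — not valid.
(B) N(φ → q) → (Nφ → Nq) is axiom K, valid on every Kripke frame — valid.
(C) PNφ → Nφ is the dual of axiom 5; it is valid on a frame exactly when R is euclidean. Such an R need not be euclidean, so not valid.
(D) φ → NPφ is axiom B, which corresponds to symmetry. Every such R is symmetric — valid.
(E) Nφ → φ is axiom T; it is valid on a frame exactly when R is reflexive. Every such R is reflexive, so valid.
(F) Nφ → Pφ is axiom D, which corresponds to seriality. Every such R is serial — valid.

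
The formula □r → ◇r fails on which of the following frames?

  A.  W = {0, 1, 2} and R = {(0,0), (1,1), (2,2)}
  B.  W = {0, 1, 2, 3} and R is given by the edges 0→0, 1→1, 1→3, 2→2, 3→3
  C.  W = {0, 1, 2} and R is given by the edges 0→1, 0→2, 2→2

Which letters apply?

C

The schema □r → ◇r is axiom D; it is valid on a frame iff R is serial.
(A) R is serial (every world has an R-successor), so the schema is valid here.
(B) R is serial (every world has an R-successor), so the schema is valid here.
(C) R is not serial (1 has no R-successor), so the schema fails here.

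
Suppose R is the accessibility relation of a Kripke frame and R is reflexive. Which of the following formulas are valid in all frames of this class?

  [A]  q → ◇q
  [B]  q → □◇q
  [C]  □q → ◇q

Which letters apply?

A, C

A reflexive relation is serial.
(A) the dual of axiom T: valid iff R is reflexive. Every such R is reflexive — valid.
(B) q → □◇q (axiom B) characterises the symmetric frames. Such an R need not be symmetric — not valid.
(C) □q → ◇q (axiom D) characterises the serial frames. Every such R is serial — valid.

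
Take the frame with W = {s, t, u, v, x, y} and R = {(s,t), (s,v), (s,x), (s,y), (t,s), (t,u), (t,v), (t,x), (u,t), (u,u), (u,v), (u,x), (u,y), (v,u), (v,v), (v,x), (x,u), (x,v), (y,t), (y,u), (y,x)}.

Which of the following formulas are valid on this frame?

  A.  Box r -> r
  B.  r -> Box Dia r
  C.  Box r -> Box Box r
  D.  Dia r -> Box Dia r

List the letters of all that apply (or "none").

R is not reflexive: not s R s.
R is not symmetric: s R v but not v R s.
R is not transitive: s R t and t R s but not s R s.
R is not euclidean: s R t and s R y but not t R y.
(A) Box r -> r is axiom T; it is valid on a frame exactly when R is reflexive. R is not reflexive, so not valid.
(B) axiom B: valid iff R is symmetric. R is not symmetric — not valid.
(C) axiom 4: valid iff R is transitive. R is not transitive — not valid.
(D) Dia r -> Box Dia r (axiom 5) characterises the euclidean frames. R is not euclidean — not valid.

none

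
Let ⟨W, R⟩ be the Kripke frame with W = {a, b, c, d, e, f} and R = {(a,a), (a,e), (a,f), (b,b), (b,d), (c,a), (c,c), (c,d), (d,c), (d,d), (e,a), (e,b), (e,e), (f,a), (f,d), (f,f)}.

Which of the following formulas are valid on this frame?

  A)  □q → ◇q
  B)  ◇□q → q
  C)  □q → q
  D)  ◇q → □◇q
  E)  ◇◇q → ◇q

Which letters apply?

A, C

R is reflexive: each world relates to itself.
R is not symmetric: b R d but not d R b.
R is not transitive: a R e and e R b but not a R b.
R is not euclidean: a R e and a R f but not e R f.
R is serial: every world has an R-successor.
(A) □q → ◇q (axiom D) characterises the serial frames. R is serial — valid.
(B) ◇□q → q is the dual of axiom B; it is valid on a frame exactly when R is symmetric. R is not symmetric, so not valid.
(C) □q → q is axiom T, which corresponds to reflexivity. R is reflexive — valid.
(D) ◇q → □◇q is axiom 5; it is valid on a frame exactly when R is euclidean. R is not euclidean, so not valid.
(E) ◇◇q → ◇q is the dual of axiom 4; it is valid on a frame exactly when R is transitive. R is not transitive, so not valid.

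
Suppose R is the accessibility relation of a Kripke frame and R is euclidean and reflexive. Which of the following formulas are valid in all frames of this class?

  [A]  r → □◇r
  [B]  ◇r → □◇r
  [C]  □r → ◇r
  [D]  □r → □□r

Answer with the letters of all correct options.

A reflexive euclidean relation is also symmetric (from wRw and wRv the euclidean condition gives vRw) and hence transitive; it is an equivalence relation.
(A) axiom B: valid iff R is symmetric. Every such R is symmetric — valid.
(B) axiom 5: valid iff R is euclidean. Every such R is euclidean — valid.
(C) axiom D: valid iff R is serial. Every such R is serial — valid.
(D) □r → □□r is axiom 4, which corresponds to transitivity. Every such R is transitive — valid.

A, B, C, D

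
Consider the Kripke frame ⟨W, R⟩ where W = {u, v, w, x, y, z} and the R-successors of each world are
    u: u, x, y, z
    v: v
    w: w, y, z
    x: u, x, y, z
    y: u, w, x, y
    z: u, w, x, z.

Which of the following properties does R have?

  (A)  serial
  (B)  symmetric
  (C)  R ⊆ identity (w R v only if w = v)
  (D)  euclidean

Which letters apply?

(A) serial: every world has an R-successor.
(B) symmetric: every R-edge is matched by its reverse.
(C) not ⊆ identity: u R x with u ≠ x.
(D) not euclidean: u R y and u R z but not y R z.

A, B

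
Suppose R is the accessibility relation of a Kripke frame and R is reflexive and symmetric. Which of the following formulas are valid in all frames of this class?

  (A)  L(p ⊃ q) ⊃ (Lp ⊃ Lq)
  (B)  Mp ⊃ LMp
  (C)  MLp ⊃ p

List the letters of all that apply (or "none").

A, C

Reflexive relations are serial.
(A) L(p ⊃ q) ⊃ (Lp ⊃ Lq) is the K axiom; it holds on all frames — valid.
(B) Mp ⊃ LMp (axiom 5) characterises the euclidean frames. Such an R need not be euclidean — not valid.
(C) MLp ⊃ p (the dual of axiom B) characterises the symmetric frames. Every such R is symmetric — valid.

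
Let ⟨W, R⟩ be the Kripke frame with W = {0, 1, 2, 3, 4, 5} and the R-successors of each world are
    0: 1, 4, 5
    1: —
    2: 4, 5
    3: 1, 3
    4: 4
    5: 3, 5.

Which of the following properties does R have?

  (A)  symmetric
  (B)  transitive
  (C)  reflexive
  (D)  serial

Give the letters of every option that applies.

(A) not symmetric: 0 R 1 but not 1 R 0.
(B) not transitive: 0 R 5 and 5 R 3 but not 0 R 3.
(C) not reflexive: not 0 R 0.
(D) not serial: 1 has no R-successor.

none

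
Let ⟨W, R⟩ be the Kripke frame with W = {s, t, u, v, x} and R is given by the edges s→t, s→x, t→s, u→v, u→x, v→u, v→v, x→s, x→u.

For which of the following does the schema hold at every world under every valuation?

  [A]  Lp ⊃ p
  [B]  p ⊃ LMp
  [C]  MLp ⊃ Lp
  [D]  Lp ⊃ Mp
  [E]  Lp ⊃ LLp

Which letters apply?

B, D

R is not reflexive: not s R s.
R is symmetric: every R-edge is matched by its reverse.
R is not transitive: s R t and t R s but not s R s.
R is not euclidean: s R t and s R x but not t R x.
R is serial: every world has an R-successor.
(A) axiom T: valid iff R is reflexive. R is not reflexive — not valid.
(B) p ⊃ LMp is axiom B; it is valid on a frame exactly when R is symmetric. R is symmetric, so valid.
(C) MLp ⊃ Lp is the dual of axiom 5; it is valid on a frame exactly when R is euclidean. R is not euclidean, so not valid.
(D) Lp ⊃ Mp is axiom D; it is valid on a frame exactly when R is serial. R is serial, so valid.
(E) Lp ⊃ LLp is axiom 4, which corresponds to transitivity. R is not transitive — not valid.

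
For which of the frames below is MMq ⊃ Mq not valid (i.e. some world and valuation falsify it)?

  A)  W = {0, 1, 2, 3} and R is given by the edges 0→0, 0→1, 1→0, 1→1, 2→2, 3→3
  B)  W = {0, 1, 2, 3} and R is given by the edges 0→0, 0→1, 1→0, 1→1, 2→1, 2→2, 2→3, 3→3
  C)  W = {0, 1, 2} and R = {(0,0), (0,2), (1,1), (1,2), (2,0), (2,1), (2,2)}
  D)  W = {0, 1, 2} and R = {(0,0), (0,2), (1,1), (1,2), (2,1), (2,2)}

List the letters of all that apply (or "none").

B, C, D

The schema MMq ⊃ Mq is the dual of axiom 4; it is valid on a frame iff R is transitive.
(A) R is transitive (R is closed under composition), so the schema is valid here.
(B) R is not transitive (2 R 1 and 1 R 0 but not 2 R 0), so the schema fails here.
(C) R is not transitive (0 R 2 and 2 R 1 but not 0 R 1), so the schema fails here.
(D) R is not transitive (0 R 2 and 2 R 1 but not 0 R 1), so the schema fails here.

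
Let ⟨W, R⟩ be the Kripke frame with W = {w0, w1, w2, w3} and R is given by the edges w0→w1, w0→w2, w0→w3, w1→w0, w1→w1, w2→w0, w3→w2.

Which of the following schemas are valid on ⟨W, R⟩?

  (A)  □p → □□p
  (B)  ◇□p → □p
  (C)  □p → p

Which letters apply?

R is not reflexive: not w0 R w0.
R is not transitive: w0 R w1 and w1 R w0 but not w0 R w0.
R is not euclidean: w0 R w1 and w0 R w2 but not w1 R w2.
(A) □p → □□p is axiom 4, which corresponds to transitivity. R is not transitive — not valid.
(B) ◇□p → □p is the dual of axiom 5, which corresponds to the euclidean property. R is not euclidean — not valid.
(C) □p → p (axiom T) characterises the reflexive frames. R is not reflexive — not valid.

none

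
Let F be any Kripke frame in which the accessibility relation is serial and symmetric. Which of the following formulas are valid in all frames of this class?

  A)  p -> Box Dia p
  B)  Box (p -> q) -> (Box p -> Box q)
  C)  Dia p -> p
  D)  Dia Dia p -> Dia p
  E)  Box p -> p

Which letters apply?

(A) p -> Box Dia p is axiom B; it is valid on a frame exactly when R is symmetric. Every such R is symmetric, so valid.
(B) Box (p -> q) -> (Box p -> Box q) is the K axiom; it holds on all frames — valid.
(C) Dia p -> p (the converse of T) corresponds to R being a subset of the identity. Such an R need not be a subset of the identity, so not valid.
(D) Dia Dia p -> Dia p is the dual of axiom 4, which corresponds to transitivity. Such an R need not be transitive — not valid.
(E) Box p -> p is axiom T; it is valid on a frame exactly when R is reflexive. Such an R need not be reflexive, so not valid.

A, B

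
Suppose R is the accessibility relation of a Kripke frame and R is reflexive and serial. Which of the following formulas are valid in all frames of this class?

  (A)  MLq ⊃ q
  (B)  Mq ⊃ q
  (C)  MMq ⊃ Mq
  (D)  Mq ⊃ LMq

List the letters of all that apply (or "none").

none

(A) MLq ⊃ q (the dual of axiom B) characterises the symmetric frames. Such an R need not be symmetric — not valid.
(B) Mq ⊃ q is the converse of T; it holds exactly when R ⊆ identity. Such an R need not be a subset of the identity — not valid.
(C) MMq ⊃ Mq (the dual of axiom 4) characterises the transitive frames. Such an R need not be transitive — not valid.
(D) Mq ⊃ LMq (axiom 5) characterises the euclidean frames. Such an R need not be euclidean — not valid.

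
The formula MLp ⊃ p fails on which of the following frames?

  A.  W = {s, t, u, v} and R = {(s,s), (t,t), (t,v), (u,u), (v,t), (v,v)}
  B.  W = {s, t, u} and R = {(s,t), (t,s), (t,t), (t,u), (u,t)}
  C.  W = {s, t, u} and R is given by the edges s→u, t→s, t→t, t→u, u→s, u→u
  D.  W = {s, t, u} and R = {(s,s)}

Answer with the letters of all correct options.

C

The schema MLp ⊃ p is the dual of axiom B; it is valid on a frame iff R is symmetric.
(A) R is symmetric (every R-edge is matched by its reverse), so the schema is valid here.
(B) R is symmetric (every R-edge is matched by its reverse), so the schema is valid here.
(C) R is not symmetric (t R s but not s R t), so the schema fails here.
(D) R is symmetric (every R-edge is matched by its reverse), so the schema is valid here.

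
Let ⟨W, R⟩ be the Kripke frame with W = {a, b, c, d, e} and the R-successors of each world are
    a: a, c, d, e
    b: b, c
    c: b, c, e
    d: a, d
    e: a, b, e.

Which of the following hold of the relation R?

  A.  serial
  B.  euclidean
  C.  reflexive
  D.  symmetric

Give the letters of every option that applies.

(A) serial: every world has an R-successor.
(B) not euclidean: a R c and a R a but not c R a.
(C) reflexive: each world relates to itself.
(D) not symmetric: a R c but not c R a.

A, C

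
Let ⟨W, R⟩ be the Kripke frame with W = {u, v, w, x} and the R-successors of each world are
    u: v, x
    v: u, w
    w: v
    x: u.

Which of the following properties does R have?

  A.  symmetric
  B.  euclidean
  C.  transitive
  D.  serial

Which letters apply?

(A) symmetric: every R-edge is matched by its reverse.
(B) not euclidean: u R v and u R x but not v R x.
(C) not transitive: u R v and v R u but not u R u.
(D) serial: every world has an R-successor.

A, D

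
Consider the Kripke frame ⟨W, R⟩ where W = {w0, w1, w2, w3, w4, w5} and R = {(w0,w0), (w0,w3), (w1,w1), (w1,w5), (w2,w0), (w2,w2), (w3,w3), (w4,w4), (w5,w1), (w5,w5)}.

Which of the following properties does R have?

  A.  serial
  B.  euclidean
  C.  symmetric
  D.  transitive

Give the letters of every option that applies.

(A) serial: every world has an R-successor.
(B) not euclidean: w0 R w3 and w0 R w0 but not w3 R w0.
(C) not symmetric: w0 R w3 but not w3 R w0.
(D) not transitive: w2 R w0 and w0 R w3 but not w2 R w3.

A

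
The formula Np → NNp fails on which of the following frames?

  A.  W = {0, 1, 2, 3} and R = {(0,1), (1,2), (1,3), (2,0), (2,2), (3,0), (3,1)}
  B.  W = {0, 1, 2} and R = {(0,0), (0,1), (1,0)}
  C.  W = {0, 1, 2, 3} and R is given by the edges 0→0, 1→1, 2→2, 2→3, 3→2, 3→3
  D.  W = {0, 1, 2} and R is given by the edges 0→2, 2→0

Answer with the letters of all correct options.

The schema Np → NNp is axiom 4; it is valid on a frame iff R is transitive.
(A) R is not transitive (0 R 1 and 1 R 2 but not 0 R 2), so the schema fails here.
(B) R is not transitive (1 R 0 and 0 R 1 but not 1 R 1), so the schema fails here.
(C) R is transitive (R is closed under composition), so the schema is valid here.
(D) R is not transitive (0 R 2 and 2 R 0 but not 0 R 0), so the schema fails here.

A, B, D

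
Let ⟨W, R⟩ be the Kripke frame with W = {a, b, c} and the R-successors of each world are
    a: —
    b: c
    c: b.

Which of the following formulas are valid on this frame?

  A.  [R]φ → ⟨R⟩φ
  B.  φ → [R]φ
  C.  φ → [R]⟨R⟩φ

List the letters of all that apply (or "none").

C

R is symmetric: every R-edge is matched by its reverse.
R is not serial: a has no R-successor.
R is not a subset of the identity: b R c with b ≠ c.
(A) axiom D: valid iff R is serial. R is not serial — not valid.
(B) φ → [R]φ is equivalent to ◇p→p; it holds exactly when R ⊆ identity. Here R ⊄ identity — not valid.
(C) φ → [R]⟨R⟩φ is axiom B; it is valid on a frame exactly when R is symmetric. R is symmetric, so valid.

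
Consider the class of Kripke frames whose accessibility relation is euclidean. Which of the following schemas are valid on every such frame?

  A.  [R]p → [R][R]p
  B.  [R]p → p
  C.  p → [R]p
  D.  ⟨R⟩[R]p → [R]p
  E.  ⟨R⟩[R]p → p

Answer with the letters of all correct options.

D

(A) [R]p → [R][R]p is axiom 4, which corresponds to transitivity. Such an R need not be transitive — not valid.
(B) [R]p → p (axiom T) characterises the reflexive frames. Such an R need not be reflexive — not valid.
(C) p → [R]p (equivalent to ◇p→p) corresponds to R being a subset of the identity. Such an R need not be a subset of the identity, so not valid.
(D) ⟨R⟩[R]p → [R]p is the dual of axiom 5, which corresponds to the euclidean property. Every such R is euclidean — valid.
(E) ⟨R⟩[R]p → p is the dual of axiom B, which corresponds to symmetry. Such an R need not be symmetric — not valid.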